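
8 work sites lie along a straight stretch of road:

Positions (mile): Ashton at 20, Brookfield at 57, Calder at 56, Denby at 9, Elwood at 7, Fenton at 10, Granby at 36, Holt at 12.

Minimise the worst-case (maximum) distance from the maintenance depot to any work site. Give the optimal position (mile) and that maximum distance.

The 1-center on a line is the midpoint of the two extreme points: leftmost at 7, rightmost at 57.
Optimal location = (7 + 57)/2 = 32; maximum distance = (57 − 7)/2 = 25.

location 32, max distance 25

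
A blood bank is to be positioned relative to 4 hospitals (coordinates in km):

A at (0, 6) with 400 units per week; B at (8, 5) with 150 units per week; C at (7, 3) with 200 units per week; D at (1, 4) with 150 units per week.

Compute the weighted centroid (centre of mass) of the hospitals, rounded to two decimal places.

(3.06, 4.83)

The minimiser of Σwᵢ‖p−pᵢ‖² is the weighted centroid p* = (Σwᵢpᵢ)/(Σwᵢ).
Σwᵢ = 900.
Σwᵢxᵢ = 400·0 + 150·8 + 200·7 + 150·1 = 2750.
Σwᵢyᵢ = 400·6 + 150·5 + 200·3 + 150·4 = 4350.
x* = 2750/900 = 3.06, y* = 4350/900 = 4.83.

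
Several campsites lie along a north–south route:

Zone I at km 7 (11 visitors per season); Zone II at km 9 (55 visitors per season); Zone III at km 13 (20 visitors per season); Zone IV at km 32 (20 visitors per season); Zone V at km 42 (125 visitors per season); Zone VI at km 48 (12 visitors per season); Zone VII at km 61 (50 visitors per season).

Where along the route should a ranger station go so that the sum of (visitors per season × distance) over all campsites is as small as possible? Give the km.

For a sum of weighted absolute distances on a line, the optimum is the weighted median (not the mean). Total weight W = 293; half-weight = 146.5.
Sort by position and accumulate weight:
  km 7 (Zone I, w=11) → cum 11
  km 9 (Zone II, w=55) → cum 66
  km 13 (Zone III, w=20) → cum 86
  km 32 (Zone IV, w=20) → cum 106
  km 42 (Zone V, w=125) → cum 231  ≥ 146.5 → median here
  km 48 (Zone VI, w=12) → cum 243
  km 61 (Zone VII, w=50) → cum 293
Optimal location: km 42.

x = 42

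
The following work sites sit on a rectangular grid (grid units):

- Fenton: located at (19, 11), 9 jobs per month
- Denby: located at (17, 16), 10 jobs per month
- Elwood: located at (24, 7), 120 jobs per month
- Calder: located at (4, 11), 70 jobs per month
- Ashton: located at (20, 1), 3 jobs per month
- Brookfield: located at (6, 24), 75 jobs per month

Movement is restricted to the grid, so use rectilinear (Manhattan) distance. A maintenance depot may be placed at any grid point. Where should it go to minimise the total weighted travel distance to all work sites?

(6, 11)

Manhattan distance separates: Σwᵢ(|x−xᵢ|+|y−yᵢ|) = Σwᵢ|x−xᵢ| + Σwᵢ|y−yᵢ|, so x and y are optimised independently as 1-D weighted medians.
Total weight W = 287; half = 143.5.
x-coordinate, sorted with cumulative weight:
  x=4 (Calder, w=70) cum 70
  x=6 (Brookfield, w=75) cum 145  ← median
  x=17 (Denby, w=10) cum 155
  x=19 (Fenton, w=9) cum 164
  x=20 (Ashton, w=3) cum 167
  x=24 (Elwood, w=120) cum 287
⇒ x* = 6
y-coordinate, sorted with cumulative weight:
  y=1 (Ashton, w=3) cum 3
  y=7 (Elwood, w=120) cum 123
  y=11 (Fenton, w=9) cum 132
  y=11 (Calder, w=70) cum 202  ← median
  y=16 (Denby, w=10) cum 212
  y=24 (Brookfield, w=75) cum 287
⇒ y* = 11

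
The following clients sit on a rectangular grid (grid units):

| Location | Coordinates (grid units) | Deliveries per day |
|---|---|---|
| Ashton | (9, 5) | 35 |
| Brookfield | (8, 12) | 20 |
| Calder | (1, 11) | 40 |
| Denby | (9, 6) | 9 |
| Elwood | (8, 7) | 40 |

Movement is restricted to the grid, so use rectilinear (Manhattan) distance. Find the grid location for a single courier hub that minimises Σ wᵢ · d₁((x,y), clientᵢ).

(8, 7)

Manhattan distance separates: Σwᵢ(|x−xᵢ|+|y−yᵢ|) = Σwᵢ|x−xᵢ| + Σwᵢ|y−yᵢ|, so x and y are optimised independently as 1-D weighted medians.
Total weight W = 144; half = 72.
x-coordinate, sorted with cumulative weight:
  x=1 (Calder, w=40) cum 40
  x=8 (Brookfield, w=20) cum 60
  x=8 (Elwood, w=40) cum 100  ← median
  x=9 (Ashton, w=35) cum 135
  x=9 (Denby, w=9) cum 144
⇒ x* = 8
y-coordinate, sorted with cumulative weight:
  y=5 (Ashton, w=35) cum 35
  y=6 (Denby, w=9) cum 44
  y=7 (Elwood, w=40) cum 84  ← median
  y=11 (Calder, w=40) cum 124
  y=12 (Brookfield, w=20) cum 144
⇒ y* = 7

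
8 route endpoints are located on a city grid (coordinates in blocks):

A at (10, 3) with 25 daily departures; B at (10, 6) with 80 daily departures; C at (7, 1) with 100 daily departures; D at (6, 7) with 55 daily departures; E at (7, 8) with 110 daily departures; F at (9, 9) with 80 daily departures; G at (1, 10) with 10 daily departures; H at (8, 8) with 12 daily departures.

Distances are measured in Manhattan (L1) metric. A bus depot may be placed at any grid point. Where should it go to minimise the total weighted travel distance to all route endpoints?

(7, 7)

Manhattan distance separates: Σwᵢ(|x−xᵢ|+|y−yᵢ|) = Σwᵢ|x−xᵢ| + Σwᵢ|y−yᵢ|, so x and y are optimised independently as 1-D weighted medians.
Total weight W = 472; half = 236.
x-coordinate, sorted with cumulative weight:
  x=1 (G, w=10) cum 10
  x=6 (D, w=55) cum 65
  x=7 (C, w=100) cum 165
  x=7 (E, w=110) cum 275  ← median
  x=8 (H, w=12) cum 287
  x=9 (F, w=80) cum 367
  x=10 (A, w=25) cum 392
  x=10 (B, w=80) cum 472
⇒ x* = 7
y-coordinate, sorted with cumulative weight:
  y=1 (C, w=100) cum 100
  y=3 (A, w=25) cum 125
  y=6 (B, w=80) cum 205
  y=7 (D, w=55) cum 260  ← median
  y=8 (E, w=110) cum 370
  y=8 (H, w=12) cum 382
  y=9 (F, w=80) cum 462
  y=10 (G, w=10) cum 472
⇒ y* = 7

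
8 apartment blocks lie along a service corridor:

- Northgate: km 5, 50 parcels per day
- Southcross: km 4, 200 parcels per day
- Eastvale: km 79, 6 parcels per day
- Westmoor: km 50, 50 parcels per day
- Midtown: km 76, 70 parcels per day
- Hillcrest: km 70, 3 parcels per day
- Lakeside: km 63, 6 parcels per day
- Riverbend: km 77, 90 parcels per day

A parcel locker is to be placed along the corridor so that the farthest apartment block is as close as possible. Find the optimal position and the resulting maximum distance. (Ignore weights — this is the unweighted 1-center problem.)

The 1-center on a line is the midpoint of the two extreme points: leftmost at 4, rightmost at 79.
Optimal location = (4 + 79)/2 = 41.5; maximum distance = (79 − 4)/2 = 37.5.

location 41.5, max distance 37.5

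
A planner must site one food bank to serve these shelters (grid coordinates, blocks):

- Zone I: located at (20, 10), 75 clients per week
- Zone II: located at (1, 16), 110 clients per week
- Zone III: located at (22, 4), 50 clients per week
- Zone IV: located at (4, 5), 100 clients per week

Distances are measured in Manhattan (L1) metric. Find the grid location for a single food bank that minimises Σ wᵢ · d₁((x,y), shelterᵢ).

Manhattan distance separates: Σwᵢ(|x−xᵢ|+|y−yᵢ|) = Σwᵢ|x−xᵢ| + Σwᵢ|y−yᵢ|, so x and y are optimised independently as 1-D weighted medians.
Total weight W = 335; half = 167.5.
x-coordinate, sorted with cumulative weight:
  x=1 (Zone II, w=110) cum 110
  x=4 (Zone IV, w=100) cum 210  ← median
  x=20 (Zone I, w=75) cum 285
  x=22 (Zone III, w=50) cum 335
⇒ x* = 4
y-coordinate, sorted with cumulative weight:
  y=4 (Zone III, w=50) cum 50
  y=5 (Zone IV, w=100) cum 150
  y=10 (Zone I, w=75) cum 225  ← median
  y=16 (Zone II, w=110) cum 335
⇒ y* = 10

(4, 10)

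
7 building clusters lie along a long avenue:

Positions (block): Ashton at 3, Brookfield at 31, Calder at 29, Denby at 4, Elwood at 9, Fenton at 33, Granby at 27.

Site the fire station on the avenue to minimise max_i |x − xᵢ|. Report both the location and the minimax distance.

The 1-center on a line is the midpoint of the two extreme points: leftmost at 3, rightmost at 33.
Optimal location = (3 + 33)/2 = 18; maximum distance = (33 − 3)/2 = 15.

location 18, max distance 15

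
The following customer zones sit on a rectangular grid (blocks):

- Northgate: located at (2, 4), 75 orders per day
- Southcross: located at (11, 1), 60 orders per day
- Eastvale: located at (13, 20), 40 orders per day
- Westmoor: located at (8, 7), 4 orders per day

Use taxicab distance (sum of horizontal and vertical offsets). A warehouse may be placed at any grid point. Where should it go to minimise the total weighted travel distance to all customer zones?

Manhattan distance separates: Σwᵢ(|x−xᵢ|+|y−yᵢ|) = Σwᵢ|x−xᵢ| + Σwᵢ|y−yᵢ|, so x and y are optimised independently as 1-D weighted medians.
Total weight W = 179; half = 89.5.
x-coordinate, sorted with cumulative weight:
  x=2 (Northgate, w=75) cum 75
  x=8 (Westmoor, w=4) cum 79
  x=11 (Southcross, w=60) cum 139  ← median
  x=13 (Eastvale, w=40) cum 179
⇒ x* = 11
y-coordinate, sorted with cumulative weight:
  y=1 (Southcross, w=60) cum 60
  y=4 (Northgate, w=75) cum 135  ← median
  y=7 (Westmoor, w=4) cum 139
  y=20 (Eastvale, w=40) cum 179
⇒ y* = 4

(11, 4)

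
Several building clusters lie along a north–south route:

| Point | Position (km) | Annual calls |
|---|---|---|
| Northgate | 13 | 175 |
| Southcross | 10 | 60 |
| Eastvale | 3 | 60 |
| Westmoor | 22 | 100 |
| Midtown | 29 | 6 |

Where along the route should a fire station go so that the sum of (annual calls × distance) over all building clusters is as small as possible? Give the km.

For a sum of weighted absolute distances on a line, the optimum is the weighted median (not the mean). Total weight W = 401; half-weight = 200.5.
Sort by position and accumulate weight:
  km 3 (Eastvale, w=60) → cum 60
  km 10 (Southcross, w=60) → cum 120
  km 13 (Northgate, w=175) → cum 295  ≥ 200.5 → median here
  km 22 (Westmoor, w=100) → cum 395
  km 29 (Midtown, w=6) → cum 401
Optimal location: km 13.

x = 13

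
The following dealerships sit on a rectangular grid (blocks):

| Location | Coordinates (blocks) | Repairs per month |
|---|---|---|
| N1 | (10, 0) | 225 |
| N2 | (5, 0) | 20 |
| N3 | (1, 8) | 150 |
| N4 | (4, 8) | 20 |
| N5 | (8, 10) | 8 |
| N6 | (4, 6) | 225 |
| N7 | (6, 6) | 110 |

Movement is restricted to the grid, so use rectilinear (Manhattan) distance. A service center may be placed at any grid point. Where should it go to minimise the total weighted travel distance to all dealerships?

(4, 6)

Manhattan distance separates: Σwᵢ(|x−xᵢ|+|y−yᵢ|) = Σwᵢ|x−xᵢ| + Σwᵢ|y−yᵢ|, so x and y are optimised independently as 1-D weighted medians.
Total weight W = 758; half = 379.
x-coordinate, sorted with cumulative weight:
  x=1 (N3, w=150) cum 150
  x=4 (N4, w=20) cum 170
  x=4 (N6, w=225) cum 395  ← median
  x=5 (N2, w=20) cum 415
  x=6 (N7, w=110) cum 525
  x=8 (N5, w=8) cum 533
  x=10 (N1, w=225) cum 758
⇒ x* = 4
y-coordinate, sorted with cumulative weight:
  y=0 (N1, w=225) cum 225
  y=0 (N2, w=20) cum 245
  y=6 (N6, w=225) cum 470  ← median
  y=6 (N7, w=110) cum 580
  y=8 (N3, w=150) cum 730
  y=8 (N4, w=20) cum 750
  y=10 (N5, w=8) cum 758
⇒ y* = 6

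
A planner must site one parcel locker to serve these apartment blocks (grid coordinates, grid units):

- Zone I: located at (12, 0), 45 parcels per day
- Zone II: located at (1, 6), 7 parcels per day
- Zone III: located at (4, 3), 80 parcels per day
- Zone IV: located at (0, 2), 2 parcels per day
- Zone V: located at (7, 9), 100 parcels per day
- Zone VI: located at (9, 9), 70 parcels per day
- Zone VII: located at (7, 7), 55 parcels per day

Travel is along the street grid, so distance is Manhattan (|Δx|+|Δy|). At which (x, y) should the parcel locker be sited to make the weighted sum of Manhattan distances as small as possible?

(7, 7)

Manhattan distance separates: Σwᵢ(|x−xᵢ|+|y−yᵢ|) = Σwᵢ|x−xᵢ| + Σwᵢ|y−yᵢ|, so x and y are optimised independently as 1-D weighted medians.
Total weight W = 359; half = 179.5.
x-coordinate, sorted with cumulative weight:
  x=0 (Zone IV, w=2) cum 2
  x=1 (Zone II, w=7) cum 9
  x=4 (Zone III, w=80) cum 89
  x=7 (Zone V, w=100) cum 189  ← median
  x=7 (Zone VII, w=55) cum 244
  x=9 (Zone VI, w=70) cum 314
  x=12 (Zone I, w=45) cum 359
⇒ x* = 7
y-coordinate, sorted with cumulative weight:
  y=0 (Zone I, w=45) cum 45
  y=2 (Zone IV, w=2) cum 47
  y=3 (Zone III, w=80) cum 127
  y=6 (Zone II, w=7) cum 134
  y=7 (Zone VII, w=55) cum 189  ← median
  y=9 (Zone V, w=100) cum 289
  y=9 (Zone VI, w=70) cum 359
⇒ y* = 7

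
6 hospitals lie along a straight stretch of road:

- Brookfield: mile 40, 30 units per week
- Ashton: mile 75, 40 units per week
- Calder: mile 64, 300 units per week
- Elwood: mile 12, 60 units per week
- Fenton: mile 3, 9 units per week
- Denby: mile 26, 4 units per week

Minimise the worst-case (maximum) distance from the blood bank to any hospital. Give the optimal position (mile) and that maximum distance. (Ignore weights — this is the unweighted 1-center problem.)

The 1-center on a line is the midpoint of the two extreme points: leftmost at 3, rightmost at 75.
Optimal location = (3 + 75)/2 = 39; maximum distance = (75 − 3)/2 = 36.

location 39, max distance 36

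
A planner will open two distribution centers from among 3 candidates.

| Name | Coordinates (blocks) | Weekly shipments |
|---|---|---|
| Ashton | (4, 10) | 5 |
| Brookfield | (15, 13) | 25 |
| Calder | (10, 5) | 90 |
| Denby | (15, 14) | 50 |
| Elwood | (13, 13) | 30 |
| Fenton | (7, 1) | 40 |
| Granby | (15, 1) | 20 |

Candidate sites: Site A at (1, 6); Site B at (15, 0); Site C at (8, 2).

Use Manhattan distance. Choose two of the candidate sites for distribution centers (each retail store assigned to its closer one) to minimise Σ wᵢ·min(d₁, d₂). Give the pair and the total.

{Site B, Site C}, total 2085

Evaluate every pair (each demand assigned to the nearer of the two):
  {Site B, Site C}: total = 2085
  {Site A, Site C}: total = 2605
  {Site A, Site B}: total = 2790
Best pair: {Site B, Site C} with total 2085.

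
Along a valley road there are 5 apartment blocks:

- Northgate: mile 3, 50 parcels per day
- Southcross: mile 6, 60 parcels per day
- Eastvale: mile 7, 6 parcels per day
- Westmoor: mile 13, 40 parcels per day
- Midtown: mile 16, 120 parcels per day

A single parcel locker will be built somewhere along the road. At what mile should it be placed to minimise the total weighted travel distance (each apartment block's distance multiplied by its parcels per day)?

For a sum of weighted absolute distances on a line, the optimum is the weighted median (not the mean). Total weight W = 276; half-weight = 138.
Sort by position and accumulate weight:
  mile 3 (Northgate, w=50) → cum 50
  mile 6 (Southcross, w=60) → cum 110
  mile 7 (Eastvale, w=6) → cum 116
  mile 13 (Westmoor, w=40) → cum 156  ≥ 138 → median here
  mile 16 (Midtown, w=120) → cum 276
Optimal location: mile 13.

x = 13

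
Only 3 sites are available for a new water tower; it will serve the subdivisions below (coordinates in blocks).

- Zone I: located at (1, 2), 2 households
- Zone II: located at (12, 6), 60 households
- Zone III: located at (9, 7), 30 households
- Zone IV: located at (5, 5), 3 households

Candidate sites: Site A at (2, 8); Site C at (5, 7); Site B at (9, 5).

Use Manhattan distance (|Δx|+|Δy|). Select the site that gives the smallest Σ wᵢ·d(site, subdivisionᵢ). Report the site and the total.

Site B, total 334 blocks

Total weighted distance at each candidate:
  Site A (2, 8): total = 992
  Site C (5, 7): total = 624
  Site B (9, 5): total = 334
Minimum is at Site B with total 334 blocks.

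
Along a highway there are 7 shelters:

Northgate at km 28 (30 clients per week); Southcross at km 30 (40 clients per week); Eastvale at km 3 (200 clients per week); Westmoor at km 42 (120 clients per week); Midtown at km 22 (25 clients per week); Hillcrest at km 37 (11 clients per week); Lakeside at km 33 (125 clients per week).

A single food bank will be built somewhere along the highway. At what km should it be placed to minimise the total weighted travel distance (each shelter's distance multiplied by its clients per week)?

x = 30

For a sum of weighted absolute distances on a line, the optimum is the weighted median (not the mean). Total weight W = 551; half-weight = 275.5.
Sort by position and accumulate weight:
  km 3 (Eastvale, w=200) → cum 200
  km 22 (Midtown, w=25) → cum 225
  km 28 (Northgate, w=30) → cum 255
  km 30 (Southcross, w=40) → cum 295  ≥ 275.5 → median here
  km 33 (Lakeside, w=125) → cum 420
  km 37 (Hillcrest, w=11) → cum 431
  km 42 (Westmoor, w=120) → cum 551
Optimal location: km 30.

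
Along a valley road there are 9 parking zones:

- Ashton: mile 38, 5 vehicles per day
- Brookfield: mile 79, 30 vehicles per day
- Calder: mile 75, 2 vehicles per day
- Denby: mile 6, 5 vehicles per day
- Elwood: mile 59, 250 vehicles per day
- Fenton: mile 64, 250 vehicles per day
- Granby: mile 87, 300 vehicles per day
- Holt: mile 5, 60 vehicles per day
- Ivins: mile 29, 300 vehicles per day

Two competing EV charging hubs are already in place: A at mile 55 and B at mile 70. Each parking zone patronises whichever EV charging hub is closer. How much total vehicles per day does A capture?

The indifferent point is the midpoint (55+70)/2 = 62.5; parking zones left of it (closer to A at 55) go to A, those right go to B.
  Holt at 5 (w=60) → A
  Denby at 6 (w=5) → A
  Ivins at 29 (w=300) → A
  Ashton at 38 (w=5) → A
  Elwood at 59 (w=250) → A
  Fenton at 64 (w=250) → B
  Calder at 75 (w=2) → B
  Brookfield at 79 (w=30) → B
  Granby at 87 (w=300) → B
A captures 620; B captures 582.

620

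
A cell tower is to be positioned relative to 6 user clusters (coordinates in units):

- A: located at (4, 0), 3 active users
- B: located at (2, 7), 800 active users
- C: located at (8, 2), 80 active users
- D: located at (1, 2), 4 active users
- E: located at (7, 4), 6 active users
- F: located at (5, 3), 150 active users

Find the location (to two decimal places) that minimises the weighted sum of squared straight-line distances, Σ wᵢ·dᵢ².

The minimiser of Σwᵢ‖p−pᵢ‖² is the weighted centroid p* = (Σwᵢpᵢ)/(Σwᵢ).
Σwᵢ = 1043.
Σwᵢxᵢ = 3·4 + 800·2 + 80·8 + 4·1 + 6·7 + 150·5 = 3048.
Σwᵢyᵢ = 3·0 + 800·7 + 80·2 + 4·2 + 6·4 + 150·3 = 6242.
x* = 3048/1043 = 2.92, y* = 6242/1043 = 5.98.

(2.92, 5.98)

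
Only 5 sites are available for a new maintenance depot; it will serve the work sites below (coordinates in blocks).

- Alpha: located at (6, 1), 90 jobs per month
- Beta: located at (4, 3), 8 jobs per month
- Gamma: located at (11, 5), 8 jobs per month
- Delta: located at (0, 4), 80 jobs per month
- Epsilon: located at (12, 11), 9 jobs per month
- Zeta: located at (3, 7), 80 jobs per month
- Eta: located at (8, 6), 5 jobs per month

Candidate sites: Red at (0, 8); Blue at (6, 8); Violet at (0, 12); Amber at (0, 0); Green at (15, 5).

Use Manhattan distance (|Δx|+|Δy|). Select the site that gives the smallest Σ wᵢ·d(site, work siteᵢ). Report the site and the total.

Total weighted distance at each candidate:
  Red (0, 8): total = 2179
  Blue (6, 8): total = 1971
  Violet (0, 12): total = 3245
  Amber (0, 0): total = 2211
  Green (15, 5): total = 3827
Minimum is at Blue with total 1971 blocks.

Blue, total 1971 blocks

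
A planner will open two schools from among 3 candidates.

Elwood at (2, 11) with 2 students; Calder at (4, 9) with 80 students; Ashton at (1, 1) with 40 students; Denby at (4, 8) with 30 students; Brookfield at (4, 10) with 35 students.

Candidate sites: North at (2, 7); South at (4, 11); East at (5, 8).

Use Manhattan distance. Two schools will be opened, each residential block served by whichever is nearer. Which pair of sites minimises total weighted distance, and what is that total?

{North, South}, total 569

Evaluate every pair (each demand assigned to the nearer of the two):
  {North, South}: total = 569
  {North, East}: total = 583
  {South, East}: total = 669
Best pair: {North, South} with total 569.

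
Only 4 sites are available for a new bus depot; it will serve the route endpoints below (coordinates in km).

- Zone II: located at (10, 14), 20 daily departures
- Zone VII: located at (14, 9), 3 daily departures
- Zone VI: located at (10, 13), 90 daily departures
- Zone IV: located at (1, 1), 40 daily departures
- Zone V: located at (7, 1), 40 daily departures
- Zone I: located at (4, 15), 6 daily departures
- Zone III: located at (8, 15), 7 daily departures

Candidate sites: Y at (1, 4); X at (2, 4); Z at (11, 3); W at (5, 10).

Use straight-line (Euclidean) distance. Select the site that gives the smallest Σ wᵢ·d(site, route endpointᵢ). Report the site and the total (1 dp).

Total weighted distance at each candidate:
  Y (1, 4): total = 2004.4
  X (2, 4): total = 1893.4
  Z (11, 3): total = 1902.3
  W (5, 10): total = 1514.2
Minimum is at W with total 1514.2 km.

W, total 1514.2 km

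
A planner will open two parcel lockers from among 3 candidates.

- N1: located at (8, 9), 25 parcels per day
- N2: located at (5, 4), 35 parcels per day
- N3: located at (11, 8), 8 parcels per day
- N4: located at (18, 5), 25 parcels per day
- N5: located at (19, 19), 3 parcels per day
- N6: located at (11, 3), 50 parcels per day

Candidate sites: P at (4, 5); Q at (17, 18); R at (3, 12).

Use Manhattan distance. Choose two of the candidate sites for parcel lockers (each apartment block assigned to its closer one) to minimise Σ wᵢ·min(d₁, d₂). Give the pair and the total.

{P, Q}, total 1159

Evaluate every pair (each demand assigned to the nearer of the two):
  {P, Q}: total = 1159
  {P, R}: total = 1219
  {Q, R}: total = 1855
Best pair: {P, Q} with total 1159.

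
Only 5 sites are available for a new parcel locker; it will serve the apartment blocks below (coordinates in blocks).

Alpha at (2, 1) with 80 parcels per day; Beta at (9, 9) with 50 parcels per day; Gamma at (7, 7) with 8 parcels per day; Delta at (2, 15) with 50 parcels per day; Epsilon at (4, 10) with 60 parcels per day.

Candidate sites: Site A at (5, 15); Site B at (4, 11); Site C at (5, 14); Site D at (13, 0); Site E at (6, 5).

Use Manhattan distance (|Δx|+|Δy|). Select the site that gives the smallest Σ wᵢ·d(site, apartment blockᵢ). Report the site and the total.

Total weighted distance at each candidate:
  Site A (5, 15): total = 2450
  Site B (4, 11): total = 1726
  Site C (5, 14): total = 2302
  Site D (13, 0): total = 4154
  Site E (6, 5): total = 2134
Minimum is at Site B with total 1726 blocks.

Site B, total 1726 blocks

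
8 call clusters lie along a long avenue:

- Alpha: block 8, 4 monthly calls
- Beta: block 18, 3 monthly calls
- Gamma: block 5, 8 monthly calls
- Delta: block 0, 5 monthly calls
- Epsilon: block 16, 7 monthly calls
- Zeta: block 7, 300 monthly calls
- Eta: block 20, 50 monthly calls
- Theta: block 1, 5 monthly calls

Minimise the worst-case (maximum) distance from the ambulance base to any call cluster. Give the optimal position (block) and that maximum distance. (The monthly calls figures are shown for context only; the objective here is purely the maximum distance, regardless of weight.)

The 1-center on a line is the midpoint of the two extreme points: leftmost at 0, rightmost at 20.
Optimal location = (0 + 20)/2 = 10; maximum distance = (20 − 0)/2 = 10.

location 10, max distance 10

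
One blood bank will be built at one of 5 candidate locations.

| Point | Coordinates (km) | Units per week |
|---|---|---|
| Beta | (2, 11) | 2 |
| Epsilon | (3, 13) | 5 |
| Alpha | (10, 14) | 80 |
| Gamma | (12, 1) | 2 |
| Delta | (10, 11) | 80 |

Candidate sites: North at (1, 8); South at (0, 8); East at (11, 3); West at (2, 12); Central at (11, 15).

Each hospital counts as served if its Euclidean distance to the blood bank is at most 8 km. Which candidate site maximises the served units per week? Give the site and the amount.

Coverage radius r = 8 km; a point is covered iff (Δx)²+(Δy)² ≤ 8² = 64.
  North (1, 8): covers {Beta, Epsilon} → 7
  South (0, 8): covers {Beta, Epsilon} → 7
  East (11, 3): covers {Gamma} → 2
  West (2, 12): covers {Beta, Epsilon} → 7
  Central (11, 15): covers {Alpha, Delta} → 160
Maximum coverage at Central: 160 units per week.

Central, covering 160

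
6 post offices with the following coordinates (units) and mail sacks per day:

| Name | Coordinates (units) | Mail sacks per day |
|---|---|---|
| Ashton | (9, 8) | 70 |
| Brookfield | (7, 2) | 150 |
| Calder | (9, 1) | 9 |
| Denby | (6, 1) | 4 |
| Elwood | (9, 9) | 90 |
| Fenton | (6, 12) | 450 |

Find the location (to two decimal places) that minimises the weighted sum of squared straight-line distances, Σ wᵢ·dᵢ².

The minimiser of Σwᵢ‖p−pᵢ‖² is the weighted centroid p* = (Σwᵢpᵢ)/(Σwᵢ).
Σwᵢ = 773.
Σwᵢxᵢ = 70·9 + 150·7 + 9·9 + 4·6 + 90·9 + 450·6 = 5295.
Σwᵢyᵢ = 70·8 + 150·2 + 9·1 + 4·1 + 90·9 + 450·12 = 7083.
x* = 5295/773 = 6.85, y* = 7083/773 = 9.16.

(6.85, 9.16)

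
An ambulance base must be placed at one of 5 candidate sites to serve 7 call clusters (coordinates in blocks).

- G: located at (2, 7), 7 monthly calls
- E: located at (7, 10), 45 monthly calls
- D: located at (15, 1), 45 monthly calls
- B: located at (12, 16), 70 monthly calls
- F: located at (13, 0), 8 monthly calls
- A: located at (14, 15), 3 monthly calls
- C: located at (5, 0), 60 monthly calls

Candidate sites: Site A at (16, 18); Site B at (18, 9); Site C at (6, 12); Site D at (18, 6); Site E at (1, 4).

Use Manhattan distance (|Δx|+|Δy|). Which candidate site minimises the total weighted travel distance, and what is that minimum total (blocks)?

Site C, total 2763 blocks

Total weighted distance at each candidate:
  Site A (16, 18): total = 4093
  Site B (18, 9): total = 3533
  Site C (6, 12): total = 2763
  Site D (18, 6): total = 3541
  Site E (1, 4): total = 3623
Minimum is at Site C with total 2763 blocks.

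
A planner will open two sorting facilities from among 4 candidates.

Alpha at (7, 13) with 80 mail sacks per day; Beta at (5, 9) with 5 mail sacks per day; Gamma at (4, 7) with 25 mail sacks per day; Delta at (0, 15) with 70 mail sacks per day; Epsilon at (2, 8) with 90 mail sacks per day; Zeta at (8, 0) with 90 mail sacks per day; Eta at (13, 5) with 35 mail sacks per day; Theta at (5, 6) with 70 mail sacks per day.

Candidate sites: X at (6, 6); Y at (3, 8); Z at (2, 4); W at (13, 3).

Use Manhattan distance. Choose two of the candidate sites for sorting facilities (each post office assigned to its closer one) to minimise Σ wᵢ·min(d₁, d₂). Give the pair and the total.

{X, Y}, total 2565

Evaluate every pair (each demand assigned to the nearer of the two):
  {X, Y}: total = 2565
  {Y, W}: total = 2645
  {X, Z}: total = 3075
  {Y, Z}: total = 3175
  {X, W}: total = 3185
  {Z, W}: total = 3695
Best pair: {X, Y} with total 2565.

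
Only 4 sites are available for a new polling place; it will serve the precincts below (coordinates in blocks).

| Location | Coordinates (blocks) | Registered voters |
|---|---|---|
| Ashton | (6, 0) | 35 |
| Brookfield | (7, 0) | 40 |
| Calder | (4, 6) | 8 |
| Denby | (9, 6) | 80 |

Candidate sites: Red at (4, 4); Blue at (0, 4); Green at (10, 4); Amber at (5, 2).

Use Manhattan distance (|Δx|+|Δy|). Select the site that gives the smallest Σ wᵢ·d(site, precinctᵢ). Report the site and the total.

Green, total 864 blocks

Total weighted distance at each candidate:
  Red (4, 4): total = 1066
  Blue (0, 4): total = 1718
  Green (10, 4): total = 864
  Amber (5, 2): total = 945
Minimum is at Green with total 864 blocks.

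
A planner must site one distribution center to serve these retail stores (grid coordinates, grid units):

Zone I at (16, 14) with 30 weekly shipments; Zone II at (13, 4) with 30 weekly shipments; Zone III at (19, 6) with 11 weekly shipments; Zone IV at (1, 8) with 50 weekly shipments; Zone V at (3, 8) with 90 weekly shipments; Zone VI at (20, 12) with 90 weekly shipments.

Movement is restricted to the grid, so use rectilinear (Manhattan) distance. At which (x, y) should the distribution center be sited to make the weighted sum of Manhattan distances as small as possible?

Manhattan distance separates: Σwᵢ(|x−xᵢ|+|y−yᵢ|) = Σwᵢ|x−xᵢ| + Σwᵢ|y−yᵢ|, so x and y are optimised independently as 1-D weighted medians.
Total weight W = 301; half = 150.5.
x-coordinate, sorted with cumulative weight:
  x=1 (Zone IV, w=50) cum 50
  x=3 (Zone V, w=90) cum 140
  x=13 (Zone II, w=30) cum 170  ← median
  x=16 (Zone I, w=30) cum 200
  x=19 (Zone III, w=11) cum 211
  x=20 (Zone VI, w=90) cum 301
⇒ x* = 13
y-coordinate, sorted with cumulative weight:
  y=4 (Zone II, w=30) cum 30
  y=6 (Zone III, w=11) cum 41
  y=8 (Zone IV, w=50) cum 91
  y=8 (Zone V, w=90) cum 181  ← median
  y=12 (Zone VI, w=90) cum 271
  y=14 (Zone I, w=30) cum 301
⇒ y* = 8

(13, 8)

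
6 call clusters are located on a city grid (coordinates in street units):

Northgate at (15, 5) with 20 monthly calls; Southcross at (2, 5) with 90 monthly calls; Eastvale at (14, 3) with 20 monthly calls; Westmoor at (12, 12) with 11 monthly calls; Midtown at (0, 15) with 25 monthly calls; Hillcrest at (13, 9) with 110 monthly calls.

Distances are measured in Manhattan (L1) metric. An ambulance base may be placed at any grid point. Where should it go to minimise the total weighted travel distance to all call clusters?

(13, 9)

Manhattan distance separates: Σwᵢ(|x−xᵢ|+|y−yᵢ|) = Σwᵢ|x−xᵢ| + Σwᵢ|y−yᵢ|, so x and y are optimised independently as 1-D weighted medians.
Total weight W = 276; half = 138.
x-coordinate, sorted with cumulative weight:
  x=0 (Midtown, w=25) cum 25
  x=2 (Southcross, w=90) cum 115
  x=12 (Westmoor, w=11) cum 126
  x=13 (Hillcrest, w=110) cum 236  ← median
  x=14 (Eastvale, w=20) cum 256
  x=15 (Northgate, w=20) cum 276
⇒ x* = 13
y-coordinate, sorted with cumulative weight:
  y=3 (Eastvale, w=20) cum 20
  y=5 (Northgate, w=20) cum 40
  y=5 (Southcross, w=90) cum 130
  y=9 (Hillcrest, w=110) cum 240  ← median
  y=12 (Westmoor, w=11) cum 251
  y=15 (Midtown, w=25) cum 276
⇒ y* = 9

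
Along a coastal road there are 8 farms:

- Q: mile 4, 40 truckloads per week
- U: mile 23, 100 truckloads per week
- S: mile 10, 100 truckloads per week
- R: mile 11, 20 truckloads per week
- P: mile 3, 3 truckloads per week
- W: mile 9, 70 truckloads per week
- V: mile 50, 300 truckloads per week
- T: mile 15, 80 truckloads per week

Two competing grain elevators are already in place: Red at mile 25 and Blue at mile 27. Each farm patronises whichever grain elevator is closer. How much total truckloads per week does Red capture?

413

The indifferent point is the midpoint (25+27)/2 = 26; farms left of it (closer to Red at 25) go to Red, those right go to Blue.
  P at 3 (w=3) → Red
  Q at 4 (w=40) → Red
  W at 9 (w=70) → Red
  S at 10 (w=100) → Red
  R at 11 (w=20) → Red
  T at 15 (w=80) → Red
  U at 23 (w=100) → Red
  V at 50 (w=300) → Blue
Red captures 413; Blue captures 300.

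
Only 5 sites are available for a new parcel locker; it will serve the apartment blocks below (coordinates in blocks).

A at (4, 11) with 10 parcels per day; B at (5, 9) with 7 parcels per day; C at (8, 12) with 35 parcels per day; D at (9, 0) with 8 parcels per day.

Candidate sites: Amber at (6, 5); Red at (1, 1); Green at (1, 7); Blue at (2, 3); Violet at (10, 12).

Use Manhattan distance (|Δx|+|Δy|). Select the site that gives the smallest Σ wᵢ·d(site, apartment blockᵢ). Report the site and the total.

Total weighted distance at each candidate:
  Amber (6, 5): total = 494
  Red (1, 1): total = 916
  Green (1, 7): total = 652
  Blue (2, 3): total = 768
  Violet (10, 12): total = 300
Minimum is at Violet with total 300 blocks.

Violet, total 300 blocks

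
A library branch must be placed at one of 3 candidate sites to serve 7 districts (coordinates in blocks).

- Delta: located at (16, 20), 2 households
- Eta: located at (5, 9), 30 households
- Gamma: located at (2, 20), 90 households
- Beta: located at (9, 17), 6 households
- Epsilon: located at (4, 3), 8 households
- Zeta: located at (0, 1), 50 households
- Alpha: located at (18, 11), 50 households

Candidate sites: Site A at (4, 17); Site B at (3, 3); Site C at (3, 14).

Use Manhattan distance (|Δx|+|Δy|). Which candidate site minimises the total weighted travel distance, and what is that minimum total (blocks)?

Total weighted distance at each candidate:
  Site A (4, 17): total = 2892
  Site B (3, 3): total = 3448
  Site C (3, 14): total = 2728
Minimum is at Site C with total 2728 blocks.

Site C, total 2728 blocks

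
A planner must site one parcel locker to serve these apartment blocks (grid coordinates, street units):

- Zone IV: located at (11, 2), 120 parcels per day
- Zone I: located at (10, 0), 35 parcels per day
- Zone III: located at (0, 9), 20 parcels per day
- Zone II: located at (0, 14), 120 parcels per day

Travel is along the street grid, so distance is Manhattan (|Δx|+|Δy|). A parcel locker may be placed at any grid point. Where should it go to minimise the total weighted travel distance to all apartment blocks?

Manhattan distance separates: Σwᵢ(|x−xᵢ|+|y−yᵢ|) = Σwᵢ|x−xᵢ| + Σwᵢ|y−yᵢ|, so x and y are optimised independently as 1-D weighted medians.
Total weight W = 295; half = 147.5.
x-coordinate, sorted with cumulative weight:
  x=0 (Zone III, w=20) cum 20
  x=0 (Zone II, w=120) cum 140
  x=10 (Zone I, w=35) cum 175  ← median
  x=11 (Zone IV, w=120) cum 295
⇒ x* = 10
y-coordinate, sorted with cumulative weight:
  y=0 (Zone I, w=35) cum 35
  y=2 (Zone IV, w=120) cum 155  ← median
  y=9 (Zone III, w=20) cum 175
  y=14 (Zone II, w=120) cum 295
⇒ y* = 2

(10, 2)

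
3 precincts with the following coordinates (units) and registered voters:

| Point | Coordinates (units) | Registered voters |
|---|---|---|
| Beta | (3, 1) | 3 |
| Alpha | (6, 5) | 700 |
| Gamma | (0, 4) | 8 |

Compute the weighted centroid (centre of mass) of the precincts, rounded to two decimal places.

The minimiser of Σwᵢ‖p−pᵢ‖² is the weighted centroid p* = (Σwᵢpᵢ)/(Σwᵢ).
Σwᵢ = 711.
Σwᵢxᵢ = 3·3 + 700·6 + 8·0 = 4209.
Σwᵢyᵢ = 3·1 + 700·5 + 8·4 = 3535.
x* = 4209/711 = 5.92, y* = 3535/711 = 4.97.

(5.92, 4.97)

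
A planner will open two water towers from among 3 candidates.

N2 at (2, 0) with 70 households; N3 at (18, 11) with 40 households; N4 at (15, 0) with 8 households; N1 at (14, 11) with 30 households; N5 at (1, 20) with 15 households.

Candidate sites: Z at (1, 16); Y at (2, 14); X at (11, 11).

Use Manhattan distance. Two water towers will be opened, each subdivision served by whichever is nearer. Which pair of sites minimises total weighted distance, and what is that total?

{Y, X}, total 1575

Evaluate every pair (each demand assigned to the nearer of the two):
  {Y, X}: total = 1575
  {Z, X}: total = 1740
  {Z, Y}: total = 2466
Best pair: {Y, X} with total 1575.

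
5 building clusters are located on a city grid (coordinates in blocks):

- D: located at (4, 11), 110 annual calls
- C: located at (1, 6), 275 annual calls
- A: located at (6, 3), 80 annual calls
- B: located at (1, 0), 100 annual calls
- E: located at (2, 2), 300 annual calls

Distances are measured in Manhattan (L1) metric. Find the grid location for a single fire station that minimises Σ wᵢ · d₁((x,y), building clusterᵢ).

Manhattan distance separates: Σwᵢ(|x−xᵢ|+|y−yᵢ|) = Σwᵢ|x−xᵢ| + Σwᵢ|y−yᵢ|, so x and y are optimised independently as 1-D weighted medians.
Total weight W = 865; half = 432.5.
x-coordinate, sorted with cumulative weight:
  x=1 (C, w=275) cum 275
  x=1 (B, w=100) cum 375
  x=2 (E, w=300) cum 675  ← median
  x=4 (D, w=110) cum 785
  x=6 (A, w=80) cum 865
⇒ x* = 2
y-coordinate, sorted with cumulative weight:
  y=0 (B, w=100) cum 100
  y=2 (E, w=300) cum 400
  y=3 (A, w=80) cum 480  ← median
  y=6 (C, w=275) cum 755
  y=11 (D, w=110) cum 865
⇒ y* = 3

(2, 3)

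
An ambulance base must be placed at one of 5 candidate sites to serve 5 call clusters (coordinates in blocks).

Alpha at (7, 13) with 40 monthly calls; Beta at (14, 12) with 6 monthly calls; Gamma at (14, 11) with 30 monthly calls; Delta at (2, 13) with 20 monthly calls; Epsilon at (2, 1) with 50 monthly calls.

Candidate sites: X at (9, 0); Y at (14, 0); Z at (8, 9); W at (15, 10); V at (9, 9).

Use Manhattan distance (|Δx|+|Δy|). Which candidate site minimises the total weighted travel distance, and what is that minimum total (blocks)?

Z, total 1394 blocks

Total weighted distance at each candidate:
  X (9, 0): total = 1982
  Y (14, 0): total = 2352
  Z (8, 9): total = 1394
  W (15, 10): total = 1938
  V (9, 9): total = 1468
Minimum is at Z with total 1394 blocks.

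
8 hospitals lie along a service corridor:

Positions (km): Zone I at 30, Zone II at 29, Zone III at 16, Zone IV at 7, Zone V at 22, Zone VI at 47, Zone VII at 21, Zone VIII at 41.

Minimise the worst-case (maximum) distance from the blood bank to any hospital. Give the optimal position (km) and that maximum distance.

location 27, max distance 20

The 1-center on a line is the midpoint of the two extreme points: leftmost at 7, rightmost at 47.
Optimal location = (7 + 47)/2 = 27; maximum distance = (47 − 7)/2 = 20.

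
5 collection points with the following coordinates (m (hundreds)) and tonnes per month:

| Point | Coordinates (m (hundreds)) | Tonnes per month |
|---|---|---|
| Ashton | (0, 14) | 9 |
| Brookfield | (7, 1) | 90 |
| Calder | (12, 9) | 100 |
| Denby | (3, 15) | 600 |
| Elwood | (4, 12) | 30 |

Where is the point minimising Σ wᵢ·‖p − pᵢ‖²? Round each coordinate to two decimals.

The minimiser of Σwᵢ‖p−pᵢ‖² is the weighted centroid p* = (Σwᵢpᵢ)/(Σwᵢ).
Σwᵢ = 829.
Σwᵢxᵢ = 9·0 + 90·7 + 100·12 + 600·3 + 30·4 = 3750.
Σwᵢyᵢ = 9·14 + 90·1 + 100·9 + 600·15 + 30·12 = 10476.
x* = 3750/829 = 4.52, y* = 10476/829 = 12.64.

(4.52, 12.64)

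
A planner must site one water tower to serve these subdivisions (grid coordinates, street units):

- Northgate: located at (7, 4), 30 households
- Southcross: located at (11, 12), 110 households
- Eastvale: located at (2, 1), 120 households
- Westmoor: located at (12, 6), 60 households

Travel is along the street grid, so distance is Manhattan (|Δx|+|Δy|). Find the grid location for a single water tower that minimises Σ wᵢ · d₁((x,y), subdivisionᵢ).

(11, 6)

Manhattan distance separates: Σwᵢ(|x−xᵢ|+|y−yᵢ|) = Σwᵢ|x−xᵢ| + Σwᵢ|y−yᵢ|, so x and y are optimised independently as 1-D weighted medians.
Total weight W = 320; half = 160.
x-coordinate, sorted with cumulative weight:
  x=2 (Eastvale, w=120) cum 120
  x=7 (Northgate, w=30) cum 150
  x=11 (Southcross, w=110) cum 260  ← median
  x=12 (Westmoor, w=60) cum 320
⇒ x* = 11
y-coordinate, sorted with cumulative weight:
  y=1 (Eastvale, w=120) cum 120
  y=4 (Northgate, w=30) cum 150
  y=6 (Westmoor, w=60) cum 210  ← median
  y=12 (Southcross, w=110) cum 320
⇒ y* = 6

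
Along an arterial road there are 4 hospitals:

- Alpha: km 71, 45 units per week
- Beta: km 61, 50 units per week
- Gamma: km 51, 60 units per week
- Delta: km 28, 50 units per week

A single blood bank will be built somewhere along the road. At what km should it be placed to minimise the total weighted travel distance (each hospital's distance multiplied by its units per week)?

x = 51

For a sum of weighted absolute distances on a line, the optimum is the weighted median (not the mean). Total weight W = 205; half-weight = 102.5.
Sort by position and accumulate weight:
  km 28 (Delta, w=50) → cum 50
  km 51 (Gamma, w=60) → cum 110  ≥ 102.5 → median here
  km 61 (Beta, w=50) → cum 160
  km 71 (Alpha, w=45) → cum 205
Optimal location: km 51.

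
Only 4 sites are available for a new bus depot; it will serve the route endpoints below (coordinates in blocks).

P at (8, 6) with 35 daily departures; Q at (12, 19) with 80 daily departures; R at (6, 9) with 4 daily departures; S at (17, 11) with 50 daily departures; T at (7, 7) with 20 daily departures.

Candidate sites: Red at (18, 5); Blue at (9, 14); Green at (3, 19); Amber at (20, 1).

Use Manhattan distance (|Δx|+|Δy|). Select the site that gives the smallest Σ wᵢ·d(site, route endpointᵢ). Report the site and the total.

Blue, total 1717 blocks

Total weighted distance at each candidate:
  Red (18, 5): total = 2659
  Blue (9, 14): total = 1717
  Green (3, 19): total = 2822
  Amber (20, 1): total = 3793
Minimum is at Blue with total 1717 blocks.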